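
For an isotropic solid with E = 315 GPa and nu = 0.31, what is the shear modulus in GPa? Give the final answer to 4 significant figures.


G = E / (2*(1+nu))
G = 315 / (2*(1+0.31))
G = 120.2 GPa


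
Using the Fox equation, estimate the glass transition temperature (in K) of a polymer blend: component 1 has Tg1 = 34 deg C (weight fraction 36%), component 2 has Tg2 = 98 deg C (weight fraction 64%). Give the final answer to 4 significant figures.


1/Tg = w1/Tg1 + w2/Tg2 (in Kelvin)
Tg1 = 307.15 K, Tg2 = 371.15 K
1/Tg = 0.36/307.15 + 0.64/371.15
Tg = 345.3 K


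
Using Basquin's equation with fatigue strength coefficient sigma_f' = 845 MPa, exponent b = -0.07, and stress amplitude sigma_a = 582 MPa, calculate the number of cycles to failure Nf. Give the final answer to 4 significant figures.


sigma_a = sigma_f' * (2*Nf)^b
2*Nf = (sigma_a / sigma_f')^(1/b)
2*Nf = (582 / 845)^(1/-0.07)
2*Nf = 205.75
Nf = 102.9 cycles


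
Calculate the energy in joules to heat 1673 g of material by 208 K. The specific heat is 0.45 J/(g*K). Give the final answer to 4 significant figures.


Q = m * cp * dT
Q = 1673 * 0.45 * 208
Q = 156600 J


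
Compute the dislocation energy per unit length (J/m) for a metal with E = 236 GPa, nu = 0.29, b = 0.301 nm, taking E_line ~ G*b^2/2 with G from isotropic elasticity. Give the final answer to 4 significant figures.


Step 1: G = E / (2*(1+nu))
G = 236 / (2*(1+0.29)) = 91.4729 GPa = 9.14729e+10 Pa
Step 2: E_line = G*b^2/2
b = 0.301 nm = 3.01e-10 m
E_line = 0.5 * 9.14729e+10 * (3.01e-10)^2 = 4.144e-09 J/m


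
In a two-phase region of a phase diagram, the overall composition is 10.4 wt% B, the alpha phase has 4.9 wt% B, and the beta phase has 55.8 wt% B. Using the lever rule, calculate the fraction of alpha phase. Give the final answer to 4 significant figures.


f_alpha = (C_beta - C0) / (C_beta - C_alpha)
f_alpha = (55.8 - 10.4) / (55.8 - 4.9)
f_alpha = 0.8919


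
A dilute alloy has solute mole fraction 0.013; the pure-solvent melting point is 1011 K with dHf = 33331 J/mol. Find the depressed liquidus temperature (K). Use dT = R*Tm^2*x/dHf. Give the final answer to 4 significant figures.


dT = R*Tm^2*x / dHf
dT = 8.314 * 1011^2 * 0.013 / 33331
dT = 3.31442 K
T_new = 1011 - 3.31442 = 1008 K


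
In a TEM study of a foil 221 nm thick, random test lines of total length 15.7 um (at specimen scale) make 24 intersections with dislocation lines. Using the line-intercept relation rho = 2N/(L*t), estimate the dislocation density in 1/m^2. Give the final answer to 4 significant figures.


rho = 2N / (L * t)
L = 15.7 um = 1.57e-05 m, t = 221 nm = 2.21e-07 m
rho = 2 * 24 / (1.57e-05 * 2.21e-07)
rho = 1.383e+13 1/m^2


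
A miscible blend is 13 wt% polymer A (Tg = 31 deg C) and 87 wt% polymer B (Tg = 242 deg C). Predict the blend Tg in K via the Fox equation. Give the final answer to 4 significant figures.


1/Tg = w1/Tg1 + w2/Tg2 (in Kelvin)
Tg1 = 304.15 K, Tg2 = 515.15 K
1/Tg = 0.13/304.15 + 0.87/515.15
Tg = 472.5 K


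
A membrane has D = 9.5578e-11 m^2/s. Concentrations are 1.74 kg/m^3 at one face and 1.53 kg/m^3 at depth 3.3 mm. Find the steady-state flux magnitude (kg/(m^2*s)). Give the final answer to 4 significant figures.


J = -D * (dC/dx) = D * (C1 - C2) / dx
J = 9.5578e-11 * (1.74 - 1.53) / 3.3e-03
J = 6.082e-09 kg/(m^2*s)


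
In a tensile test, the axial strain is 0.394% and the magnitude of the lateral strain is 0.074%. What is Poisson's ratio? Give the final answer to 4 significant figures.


nu = -epsilon_lat / epsilon_axial
Lateral strain is contraction (negative), so using magnitudes:
nu = 0.074 / 0.394
nu = 0.1878


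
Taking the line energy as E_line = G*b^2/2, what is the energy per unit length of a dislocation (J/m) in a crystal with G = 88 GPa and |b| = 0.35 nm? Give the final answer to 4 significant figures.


E = G*b^2/2
b = 0.35 nm = 3.5e-10 m
G = 88 GPa = 8.8e+10 Pa
E = 0.5 * 8.8e+10 * (3.5e-10)^2
E = 5.39e-09 J/m


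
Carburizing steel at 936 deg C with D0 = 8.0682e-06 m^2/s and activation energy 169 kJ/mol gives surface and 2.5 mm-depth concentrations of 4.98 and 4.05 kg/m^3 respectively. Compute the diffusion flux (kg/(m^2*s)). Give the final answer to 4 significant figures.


Step 1: D = D0 * exp(-Qd/(R*T))
T = 936 + 273.15 = 1209.15 K
D = 8.0682e-06 * exp(-169e3 / (8.314 * 1209.15)) = 4.03462e-13 m^2/s
Step 2: J = D * (C1 - C2) / dx
J = 4.03462e-13 * (4.98 - 4.05) / 2.5e-03
J = 1.501e-10 kg/(m^2*s)


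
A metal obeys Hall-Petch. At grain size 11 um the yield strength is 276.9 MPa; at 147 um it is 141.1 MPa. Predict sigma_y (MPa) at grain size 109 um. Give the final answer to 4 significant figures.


sigma_y = sigma0 + k / sqrt(d)
1/sqrt(d1) = 1/sqrt(1.1e-05) = 301.511;  1/sqrt(d2) = 82.4786
k = (sigma1 - sigma2) / (1/sqrt(d1) - 1/sqrt(d2)) = (276.9 - 141.1) / (301.511 - 82.4786) = 0.619999 MPa*m^0.5
sigma0 = sigma1 - k/sqrt(d1) = 276.9 - 0.619999*301.511 = 89.9634 MPa
sigma_y(d3) = 89.9634 + 0.619999 / sqrt(1.09e-04) = 149.3 MPa


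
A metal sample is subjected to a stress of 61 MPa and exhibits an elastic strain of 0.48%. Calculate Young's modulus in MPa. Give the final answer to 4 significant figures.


E = sigma / epsilon
epsilon = 0.48% = 4.8e-03
E = 61 / 4.8e-03
E = 12710 MPa


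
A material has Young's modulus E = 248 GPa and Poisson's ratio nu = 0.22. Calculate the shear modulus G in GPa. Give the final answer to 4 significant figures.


G = E / (2*(1+nu))
G = 248 / (2*(1+0.22))
G = 101.6 GPa


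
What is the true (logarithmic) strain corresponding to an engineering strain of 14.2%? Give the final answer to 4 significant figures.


epsilon_true = ln(1 + epsilon_eng)
epsilon_true = ln(1 + 0.142)
epsilon_true = 0.1328


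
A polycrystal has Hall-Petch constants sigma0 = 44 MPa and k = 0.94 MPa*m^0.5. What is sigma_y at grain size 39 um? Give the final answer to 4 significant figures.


sigma_y = sigma0 + k / sqrt(d)
d = 39 um = 3.9e-05 m
sigma_y = 44 + 0.94 / sqrt(3.9e-05)
sigma_y = 194.5 MPa


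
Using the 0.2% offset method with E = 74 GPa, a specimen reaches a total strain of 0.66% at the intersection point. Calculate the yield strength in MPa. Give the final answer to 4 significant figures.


Offset strain = 0.002
Elastic strain at yield = total_strain - offset = 6.6e-03 - 0.002 = 4.6e-03
sigma_y = E * elastic_strain = 74000 * 4.6e-03
sigma_y = 340.4 MPa


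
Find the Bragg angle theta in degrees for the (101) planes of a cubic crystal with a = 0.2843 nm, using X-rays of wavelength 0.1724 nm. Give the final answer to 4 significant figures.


d = a / sqrt(h^2+k^2+l^2)
d = 0.2843 / sqrt(2) = 0.20103 nm
lambda = 2*d*sin(theta)  =>  sin(theta) = lambda / (2*d)
sin(theta) = 0.1724 / (2 * 0.20103) = 0.428791
theta = 25.39 deg


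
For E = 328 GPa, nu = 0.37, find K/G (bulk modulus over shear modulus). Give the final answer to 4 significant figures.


G = E / (2*(1+nu))
G = 328 / (2*(1+0.37)) = 119.708 GPa
K = E / (3*(1-2*nu))
K = 328 / (3*(1-2*0.37)) = 420.513 GPa
K/G = 420.513 / 119.708 = 3.513


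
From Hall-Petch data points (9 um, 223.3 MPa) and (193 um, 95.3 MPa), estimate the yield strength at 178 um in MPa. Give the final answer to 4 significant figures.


sigma_y = sigma0 + k / sqrt(d)
1/sqrt(d1) = 1/sqrt(9e-06) = 333.333;  1/sqrt(d2) = 71.9816
k = (sigma1 - sigma2) / (1/sqrt(d1) - 1/sqrt(d2)) = (223.3 - 95.3) / (333.333 - 71.9816) = 0.489761 MPa*m^0.5
sigma0 = sigma1 - k/sqrt(d1) = 223.3 - 0.489761*333.333 = 60.0462 MPa
sigma_y(d3) = 60.0462 + 0.489761 / sqrt(1.78e-04) = 96.76 MPa


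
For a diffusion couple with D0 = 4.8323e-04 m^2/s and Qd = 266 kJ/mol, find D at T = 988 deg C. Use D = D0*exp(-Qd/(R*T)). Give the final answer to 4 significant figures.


D = D0 * exp(-Qd / (R*T))
T = 1261.15 K
D = 4.8323e-04 * exp(-266e3 / (8.314 * 1261.15))
D = 4.64e-15 m^2/s


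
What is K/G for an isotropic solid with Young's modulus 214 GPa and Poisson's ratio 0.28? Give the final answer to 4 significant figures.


G = E / (2*(1+nu))
G = 214 / (2*(1+0.28)) = 83.5938 GPa
K = E / (3*(1-2*nu))
K = 214 / (3*(1-2*0.28)) = 162.121 GPa
K/G = 162.121 / 83.5938 = 1.939


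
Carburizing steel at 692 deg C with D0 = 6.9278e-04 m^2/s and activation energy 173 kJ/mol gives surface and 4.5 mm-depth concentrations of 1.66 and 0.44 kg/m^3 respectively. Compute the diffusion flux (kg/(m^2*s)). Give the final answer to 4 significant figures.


Step 1: D = D0 * exp(-Qd/(R*T))
T = 692 + 273.15 = 965.15 K
D = 6.9278e-04 * exp(-173e3 / (8.314 * 965.15)) = 3.0017e-13 m^2/s
Step 2: J = D * (C1 - C2) / dx
J = 3.0017e-13 * (1.66 - 0.44) / 4.5e-03
J = 8.138e-11 kg/(m^2*s)


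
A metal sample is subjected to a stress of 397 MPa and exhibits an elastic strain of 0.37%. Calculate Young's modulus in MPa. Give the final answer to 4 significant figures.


E = sigma / epsilon
epsilon = 0.37% = 3.7e-03
E = 397 / 3.7e-03
E = 107300 MPa


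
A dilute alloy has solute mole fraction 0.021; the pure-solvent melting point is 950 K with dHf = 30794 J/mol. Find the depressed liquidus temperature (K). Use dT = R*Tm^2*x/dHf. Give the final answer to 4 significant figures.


dT = R*Tm^2*x / dHf
dT = 8.314 * 950^2 * 0.021 / 30794
dT = 5.11694 K
T_new = 950 - 5.11694 = 944.9 K


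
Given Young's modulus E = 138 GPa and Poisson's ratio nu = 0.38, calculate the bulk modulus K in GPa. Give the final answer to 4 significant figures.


K = E / (3*(1-2*nu))
K = 138 / (3*(1-2*0.38))
K = 191.7 GPa


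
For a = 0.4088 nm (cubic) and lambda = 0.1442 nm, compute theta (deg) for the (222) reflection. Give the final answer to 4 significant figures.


d = a / sqrt(h^2+k^2+l^2)
d = 0.4088 / sqrt(12) = 0.11801 nm
lambda = 2*d*sin(theta)  =>  sin(theta) = lambda / (2*d)
sin(theta) = 0.1442 / (2 * 0.11801) = 0.610963
theta = 37.66 deg


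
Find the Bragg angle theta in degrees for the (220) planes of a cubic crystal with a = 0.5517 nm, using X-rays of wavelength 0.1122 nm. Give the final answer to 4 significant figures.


d = a / sqrt(h^2+k^2+l^2)
d = 0.5517 / sqrt(8) = 0.195055 nm
lambda = 2*d*sin(theta)  =>  sin(theta) = lambda / (2*d)
sin(theta) = 0.1122 / (2 * 0.195055) = 0.287611
theta = 16.71 deg


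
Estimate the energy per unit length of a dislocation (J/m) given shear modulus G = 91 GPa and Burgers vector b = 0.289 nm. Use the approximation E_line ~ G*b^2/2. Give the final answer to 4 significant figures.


E = G*b^2/2
b = 0.289 nm = 2.89e-10 m
G = 91 GPa = 9.1e+10 Pa
E = 0.5 * 9.1e+10 * (2.89e-10)^2
E = 3.8e-09 J/m


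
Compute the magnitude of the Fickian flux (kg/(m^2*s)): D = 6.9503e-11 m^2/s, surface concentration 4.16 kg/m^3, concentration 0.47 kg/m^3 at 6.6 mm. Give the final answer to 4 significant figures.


J = -D * (dC/dx) = D * (C1 - C2) / dx
J = 6.9503e-11 * (4.16 - 0.47) / 6.6e-03
J = 3.886e-08 kg/(m^2*s)


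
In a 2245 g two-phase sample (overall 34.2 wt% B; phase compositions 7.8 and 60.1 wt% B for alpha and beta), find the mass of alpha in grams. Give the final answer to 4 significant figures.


f_alpha = (C_beta - C0) / (C_beta - C_alpha)
f_alpha = (60.1 - 34.2) / (60.1 - 7.8) = 0.49522
m_alpha = f_alpha * m_total = 0.49522 * 2245 = 1112 g


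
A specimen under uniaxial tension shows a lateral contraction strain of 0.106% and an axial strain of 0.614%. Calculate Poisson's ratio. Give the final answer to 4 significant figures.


nu = -epsilon_lat / epsilon_axial
Lateral strain is contraction (negative), so using magnitudes:
nu = 0.106 / 0.614
nu = 0.1726


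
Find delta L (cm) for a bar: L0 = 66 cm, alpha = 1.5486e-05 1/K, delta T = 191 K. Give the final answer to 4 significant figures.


dL = L0 * alpha * dT
dL = 66 * 1.5486e-05 * 191
dL = 0.1952 cm


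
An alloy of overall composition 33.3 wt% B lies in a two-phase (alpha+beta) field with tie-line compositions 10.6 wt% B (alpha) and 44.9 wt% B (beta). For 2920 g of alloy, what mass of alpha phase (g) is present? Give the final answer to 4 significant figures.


f_alpha = (C_beta - C0) / (C_beta - C_alpha)
f_alpha = (44.9 - 33.3) / (44.9 - 10.6) = 0.338192
m_alpha = f_alpha * m_total = 0.338192 * 2920 = 987.5 g


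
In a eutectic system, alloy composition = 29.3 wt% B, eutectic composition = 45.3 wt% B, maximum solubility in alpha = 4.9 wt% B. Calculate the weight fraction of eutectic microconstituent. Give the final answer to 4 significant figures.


f_primary = (C_e - C0) / (C_e - C_alpha_max)
f_primary = (45.3 - 29.3) / (45.3 - 4.9)
f_primary = 0.39604
f_eutectic = 1 - 0.39604 = 0.604


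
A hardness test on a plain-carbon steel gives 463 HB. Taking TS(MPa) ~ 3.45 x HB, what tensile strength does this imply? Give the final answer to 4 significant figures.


TS (MPa) = 3.45 * HB
TS = 3.45 * 463
TS = 1597 MPa


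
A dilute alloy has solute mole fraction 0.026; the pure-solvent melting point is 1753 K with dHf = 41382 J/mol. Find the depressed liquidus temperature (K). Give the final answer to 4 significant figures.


dT = R*Tm^2*x / dHf
dT = 8.314 * 1753^2 * 0.026 / 41382
dT = 16.0522 K
T_new = 1753 - 16.0522 = 1737 K


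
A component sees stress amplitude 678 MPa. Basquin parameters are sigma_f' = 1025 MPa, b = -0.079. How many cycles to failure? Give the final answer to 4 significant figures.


sigma_a = sigma_f' * (2*Nf)^b
2*Nf = (sigma_a / sigma_f')^(1/b)
2*Nf = (678 / 1025)^(1/-0.079)
2*Nf = 187.102
Nf = 93.55 cycles


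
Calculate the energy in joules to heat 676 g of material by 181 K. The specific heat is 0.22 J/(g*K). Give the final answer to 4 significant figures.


Q = m * cp * dT
Q = 676 * 0.22 * 181
Q = 26920 J


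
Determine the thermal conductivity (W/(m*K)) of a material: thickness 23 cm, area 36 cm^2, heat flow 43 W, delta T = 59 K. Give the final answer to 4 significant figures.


k = Q*L / (A*dT)
L = 0.23 m, A = 3.6e-03 m^2
k = 43 * 0.23 / (3.6e-03 * 59)
k = 46.56 W/(m*K)


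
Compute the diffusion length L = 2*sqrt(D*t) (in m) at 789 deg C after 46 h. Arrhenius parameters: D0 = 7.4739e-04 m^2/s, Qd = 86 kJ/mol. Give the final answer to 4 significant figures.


Step 1: D = D0 * exp(-Qd/(R*T))
T = 1062.15 K
D = 7.4739e-04 * exp(-86e3 / (8.314 * 1062.15)) = 4.40624e-08 m^2/s
Step 2: L = 2*sqrt(D*t)
t = 46 h = 165600 s
L = 2*sqrt(4.40624e-08 * 165600) = 0.1708 m


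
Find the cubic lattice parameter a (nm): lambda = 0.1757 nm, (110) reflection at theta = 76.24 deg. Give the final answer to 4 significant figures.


d = lambda / (2*sin(theta))
d = 0.1757 / (2*sin(76.24 deg))
d = 0.0904457 nm
a = d * sqrt(h^2+k^2+l^2) = 0.0904457 * sqrt(2)
a = 0.1279 nm


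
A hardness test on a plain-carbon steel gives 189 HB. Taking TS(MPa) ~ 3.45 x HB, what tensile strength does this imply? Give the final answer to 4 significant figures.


TS (MPa) = 3.45 * HB
TS = 3.45 * 189
TS = 652.1 MPa


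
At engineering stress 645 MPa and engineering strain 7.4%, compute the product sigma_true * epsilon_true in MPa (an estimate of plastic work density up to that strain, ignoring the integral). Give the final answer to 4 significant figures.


sigma_true = sigma_eng * (1 + epsilon_eng)
sigma_true = 645 * (1 + 0.074) = 692.73 MPa
epsilon_true = ln(1 + epsilon_eng)
epsilon_true = ln(1 + 0.074) = 0.07139
sigma_true * epsilon_true = 692.73 * 0.07139 = 49.45 MPa


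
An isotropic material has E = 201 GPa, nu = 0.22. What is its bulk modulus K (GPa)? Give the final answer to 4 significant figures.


K = E / (3*(1-2*nu))
K = 201 / (3*(1-2*0.22))
K = 119.6 GPa


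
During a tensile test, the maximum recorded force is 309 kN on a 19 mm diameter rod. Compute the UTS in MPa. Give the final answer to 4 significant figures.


A0 = pi*(d/2)^2 = pi*(19/2)^2 = 283.529 mm^2
UTS = F_max / A0 = 309*1000 / 283.529
UTS = 1090 MPa


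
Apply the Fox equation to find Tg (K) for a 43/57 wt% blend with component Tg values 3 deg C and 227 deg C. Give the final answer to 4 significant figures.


1/Tg = w1/Tg1 + w2/Tg2 (in Kelvin)
Tg1 = 276.15 K, Tg2 = 500.15 K
1/Tg = 0.43/276.15 + 0.57/500.15
Tg = 370.8 K


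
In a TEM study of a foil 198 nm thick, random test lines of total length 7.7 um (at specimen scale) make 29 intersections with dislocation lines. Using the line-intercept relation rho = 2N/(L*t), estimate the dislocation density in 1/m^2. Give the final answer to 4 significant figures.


rho = 2N / (L * t)
L = 7.7 um = 7.7e-06 m, t = 198 nm = 1.98e-07 m
rho = 2 * 29 / (7.7e-06 * 1.98e-07)
rho = 3.804e+13 1/m^2


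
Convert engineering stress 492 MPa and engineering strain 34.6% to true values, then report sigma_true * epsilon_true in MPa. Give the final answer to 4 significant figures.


sigma_true = sigma_eng * (1 + epsilon_eng)
sigma_true = 492 * (1 + 0.346) = 662.232 MPa
epsilon_true = ln(1 + epsilon_eng)
epsilon_true = ln(1 + 0.346) = 0.297137
sigma_true * epsilon_true = 662.232 * 0.297137 = 196.8 MPa


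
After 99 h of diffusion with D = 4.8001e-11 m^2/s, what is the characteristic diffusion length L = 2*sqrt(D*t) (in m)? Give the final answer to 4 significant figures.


t = 99 hr = 356400 s
Diffusion length = 2*sqrt(D*t)
= 2*sqrt(4.8001e-11 * 356400)
= 8.272e-03 m


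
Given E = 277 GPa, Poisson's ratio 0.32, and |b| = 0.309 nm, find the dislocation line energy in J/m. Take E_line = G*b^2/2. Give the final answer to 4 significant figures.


Step 1: G = E / (2*(1+nu))
G = 277 / (2*(1+0.32)) = 104.924 GPa = 1.04924e+11 Pa
Step 2: E_line = G*b^2/2
b = 0.309 nm = 3.09e-10 m
E_line = 0.5 * 1.04924e+11 * (3.09e-10)^2 = 5.009e-09 J/m


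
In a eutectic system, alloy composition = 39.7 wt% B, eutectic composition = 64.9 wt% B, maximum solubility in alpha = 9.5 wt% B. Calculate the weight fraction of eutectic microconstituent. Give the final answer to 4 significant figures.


f_primary = (C_e - C0) / (C_e - C_alpha_max)
f_primary = (64.9 - 39.7) / (64.9 - 9.5)
f_primary = 0.454874
f_eutectic = 1 - 0.454874 = 0.5451


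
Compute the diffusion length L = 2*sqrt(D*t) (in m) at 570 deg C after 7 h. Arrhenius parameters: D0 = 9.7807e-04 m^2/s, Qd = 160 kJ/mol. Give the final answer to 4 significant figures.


Step 1: D = D0 * exp(-Qd/(R*T))
T = 843.15 K
D = 9.7807e-04 * exp(-160e3 / (8.314 * 843.15)) = 1.19599e-13 m^2/s
Step 2: L = 2*sqrt(D*t)
t = 7 h = 25200 s
L = 2*sqrt(1.19599e-13 * 25200) = 1.098e-04 m


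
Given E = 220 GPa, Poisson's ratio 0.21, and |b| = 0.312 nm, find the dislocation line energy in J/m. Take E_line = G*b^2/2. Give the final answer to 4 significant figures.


Step 1: G = E / (2*(1+nu))
G = 220 / (2*(1+0.21)) = 90.9091 GPa = 9.09091e+10 Pa
Step 2: E_line = G*b^2/2
b = 0.312 nm = 3.12e-10 m
E_line = 0.5 * 9.09091e+10 * (3.12e-10)^2 = 4.425e-09 J/m


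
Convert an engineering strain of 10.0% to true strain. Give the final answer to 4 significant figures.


epsilon_true = ln(1 + epsilon_eng)
epsilon_true = ln(1 + 0.1)
epsilon_true = 0.09531


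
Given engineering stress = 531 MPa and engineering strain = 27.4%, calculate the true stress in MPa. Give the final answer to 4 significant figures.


sigma_true = sigma_eng * (1 + epsilon_eng)
sigma_true = 531 * (1 + 0.274)
sigma_true = 676.5 MPa


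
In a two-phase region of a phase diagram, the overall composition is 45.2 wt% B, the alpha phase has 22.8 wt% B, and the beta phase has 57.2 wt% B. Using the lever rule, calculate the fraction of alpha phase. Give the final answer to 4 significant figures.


f_alpha = (C_beta - C0) / (C_beta - C_alpha)
f_alpha = (57.2 - 45.2) / (57.2 - 22.8)
f_alpha = 0.3488


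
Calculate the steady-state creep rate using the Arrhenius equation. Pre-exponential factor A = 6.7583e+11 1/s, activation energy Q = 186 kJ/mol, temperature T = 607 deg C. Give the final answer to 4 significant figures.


rate = A * exp(-Q / (R*T))
T = 607 + 273.15 = 880.15 K
rate = 6.7583e+11 * exp(-186e3 / (8.314 * 880.15))
rate = 6.178 1/s


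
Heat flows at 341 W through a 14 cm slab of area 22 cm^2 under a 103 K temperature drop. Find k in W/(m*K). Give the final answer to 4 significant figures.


k = Q*L / (A*dT)
L = 0.14 m, A = 2.2e-03 m^2
k = 341 * 0.14 / (2.2e-03 * 103)
k = 210.7 W/(m*K)


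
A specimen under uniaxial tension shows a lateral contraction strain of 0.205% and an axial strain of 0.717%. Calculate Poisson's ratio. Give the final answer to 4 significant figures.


nu = -epsilon_lat / epsilon_axial
Lateral strain is contraction (negative), so using magnitudes:
nu = 0.205 / 0.717
nu = 0.2859


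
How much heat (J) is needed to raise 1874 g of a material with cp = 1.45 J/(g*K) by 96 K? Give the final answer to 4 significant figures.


Q = m * cp * dT
Q = 1874 * 1.45 * 96
Q = 260900 J


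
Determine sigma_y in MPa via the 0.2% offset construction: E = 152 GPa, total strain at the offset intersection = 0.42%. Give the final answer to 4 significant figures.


Offset strain = 0.002
Elastic strain at yield = total_strain - offset = 4.2e-03 - 0.002 = 2.2e-03
sigma_y = E * elastic_strain = 152000 * 2.2e-03
sigma_y = 334.4 MPa


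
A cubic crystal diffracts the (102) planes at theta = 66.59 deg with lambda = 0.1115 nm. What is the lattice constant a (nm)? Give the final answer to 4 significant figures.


d = lambda / (2*sin(theta))
d = 0.1115 / (2*sin(66.59 deg))
d = 0.0607507 nm
a = d * sqrt(h^2+k^2+l^2) = 0.0607507 * sqrt(5)
a = 0.1358 nm


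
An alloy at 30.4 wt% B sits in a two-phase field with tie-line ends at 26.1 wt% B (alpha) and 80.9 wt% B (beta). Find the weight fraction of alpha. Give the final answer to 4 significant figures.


f_alpha = (C_beta - C0) / (C_beta - C_alpha)
f_alpha = (80.9 - 30.4) / (80.9 - 26.1)
f_alpha = 0.9215


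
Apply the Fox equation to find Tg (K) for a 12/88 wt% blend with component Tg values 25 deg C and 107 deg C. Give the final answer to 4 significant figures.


1/Tg = w1/Tg1 + w2/Tg2 (in Kelvin)
Tg1 = 298.15 K, Tg2 = 380.15 K
1/Tg = 0.12/298.15 + 0.88/380.15
Tg = 368 K


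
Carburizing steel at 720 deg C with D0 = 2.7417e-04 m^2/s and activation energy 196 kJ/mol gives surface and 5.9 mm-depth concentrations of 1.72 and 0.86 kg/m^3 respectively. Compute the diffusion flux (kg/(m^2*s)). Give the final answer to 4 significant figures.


Step 1: D = D0 * exp(-Qd/(R*T))
T = 720 + 273.15 = 993.15 K
D = 2.7417e-04 * exp(-196e3 / (8.314 * 993.15)) = 1.346e-14 m^2/s
Step 2: J = D * (C1 - C2) / dx
J = 1.346e-14 * (1.72 - 0.86) / 5.9e-03
J = 1.962e-12 kg/(m^2*s)


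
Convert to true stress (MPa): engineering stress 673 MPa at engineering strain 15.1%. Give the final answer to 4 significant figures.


sigma_true = sigma_eng * (1 + epsilon_eng)
sigma_true = 673 * (1 + 0.151)
sigma_true = 774.6 MPa


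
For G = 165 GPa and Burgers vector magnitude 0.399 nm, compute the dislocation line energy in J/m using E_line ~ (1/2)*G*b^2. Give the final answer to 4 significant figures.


E = G*b^2/2
b = 0.399 nm = 3.99e-10 m
G = 165 GPa = 1.65e+11 Pa
E = 0.5 * 1.65e+11 * (3.99e-10)^2
E = 1.313e-08 J/m


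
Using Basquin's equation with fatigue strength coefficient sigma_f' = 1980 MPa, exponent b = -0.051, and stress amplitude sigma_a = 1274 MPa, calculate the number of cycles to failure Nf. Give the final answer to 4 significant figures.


sigma_a = sigma_f' * (2*Nf)^b
2*Nf = (sigma_a / sigma_f')^(1/b)
2*Nf = (1274 / 1980)^(1/-0.051)
2*Nf = 5686.16
Nf = 2843 cycles


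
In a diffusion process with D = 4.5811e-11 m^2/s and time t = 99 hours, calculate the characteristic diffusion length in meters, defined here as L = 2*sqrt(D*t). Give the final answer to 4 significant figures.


t = 99 hr = 356400 s
Diffusion length = 2*sqrt(D*t)
= 2*sqrt(4.5811e-11 * 356400)
= 8.081e-03 m


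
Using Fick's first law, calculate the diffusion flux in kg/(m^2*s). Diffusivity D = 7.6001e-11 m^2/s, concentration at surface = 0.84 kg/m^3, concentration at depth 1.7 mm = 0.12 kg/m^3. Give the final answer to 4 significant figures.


J = -D * (dC/dx) = D * (C1 - C2) / dx
J = 7.6001e-11 * (0.84 - 0.12) / 1.7e-03
J = 3.219e-08 kg/(m^2*s)


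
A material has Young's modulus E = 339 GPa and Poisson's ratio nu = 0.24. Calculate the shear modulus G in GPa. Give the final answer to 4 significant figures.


G = E / (2*(1+nu))
G = 339 / (2*(1+0.24))
G = 136.7 GPa


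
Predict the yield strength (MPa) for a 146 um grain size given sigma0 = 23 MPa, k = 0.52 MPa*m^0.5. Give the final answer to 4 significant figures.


sigma_y = sigma0 + k / sqrt(d)
d = 146 um = 1.46e-04 m
sigma_y = 23 + 0.52 / sqrt(1.46e-04)
sigma_y = 66.04 MPa


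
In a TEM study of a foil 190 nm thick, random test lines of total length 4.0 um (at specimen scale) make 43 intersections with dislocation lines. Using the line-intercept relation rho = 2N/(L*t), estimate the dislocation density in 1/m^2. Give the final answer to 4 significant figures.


rho = 2N / (L * t)
L = 4.0 um = 4e-06 m, t = 190 nm = 1.9e-07 m
rho = 2 * 43 / (4e-06 * 1.9e-07)
rho = 1.132e+14 1/m^2


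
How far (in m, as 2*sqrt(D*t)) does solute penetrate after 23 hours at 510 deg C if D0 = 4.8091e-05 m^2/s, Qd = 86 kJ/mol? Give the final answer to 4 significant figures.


Step 1: D = D0 * exp(-Qd/(R*T))
T = 783.15 K
D = 4.8091e-05 * exp(-86e3 / (8.314 * 783.15)) = 8.82709e-11 m^2/s
Step 2: L = 2*sqrt(D*t)
t = 23 h = 82800 s
L = 2*sqrt(8.82709e-11 * 82800) = 5.407e-03 m


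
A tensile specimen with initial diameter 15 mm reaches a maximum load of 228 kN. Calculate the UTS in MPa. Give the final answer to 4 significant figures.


A0 = pi*(d/2)^2 = pi*(15/2)^2 = 176.715 mm^2
UTS = F_max / A0 = 228*1000 / 176.715
UTS = 1290 MPa


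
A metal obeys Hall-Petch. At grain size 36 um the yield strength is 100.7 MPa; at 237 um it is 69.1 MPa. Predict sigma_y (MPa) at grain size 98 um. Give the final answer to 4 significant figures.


sigma_y = sigma0 + k / sqrt(d)
1/sqrt(d1) = 1/sqrt(3.6e-05) = 166.667;  1/sqrt(d2) = 64.957
k = (sigma1 - sigma2) / (1/sqrt(d1) - 1/sqrt(d2)) = (100.7 - 69.1) / (166.667 - 64.957) = 0.310688 MPa*m^0.5
sigma0 = sigma1 - k/sqrt(d1) = 100.7 - 0.310688*166.667 = 48.9186 MPa
sigma_y(d3) = 48.9186 + 0.310688 / sqrt(9.8e-05) = 80.3 MPa


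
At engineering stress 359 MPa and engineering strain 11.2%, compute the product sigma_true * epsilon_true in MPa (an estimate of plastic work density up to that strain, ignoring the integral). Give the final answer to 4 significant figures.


sigma_true = sigma_eng * (1 + epsilon_eng)
sigma_true = 359 * (1 + 0.112) = 399.208 MPa
epsilon_true = ln(1 + epsilon_eng)
epsilon_true = ln(1 + 0.112) = 0.10616
sigma_true * epsilon_true = 399.208 * 0.10616 = 42.38 MPa


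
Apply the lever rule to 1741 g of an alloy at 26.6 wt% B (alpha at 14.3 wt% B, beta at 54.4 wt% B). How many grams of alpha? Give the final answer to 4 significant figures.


f_alpha = (C_beta - C0) / (C_beta - C_alpha)
f_alpha = (54.4 - 26.6) / (54.4 - 14.3) = 0.693267
m_alpha = f_alpha * m_total = 0.693267 * 1741 = 1207 g


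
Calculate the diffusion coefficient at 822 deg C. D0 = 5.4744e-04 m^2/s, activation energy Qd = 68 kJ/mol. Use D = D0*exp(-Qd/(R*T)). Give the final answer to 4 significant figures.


D = D0 * exp(-Qd / (R*T))
T = 1095.15 K
D = 5.4744e-04 * exp(-68e3 / (8.314 * 1095.15))
D = 3.125e-07 m^2/s


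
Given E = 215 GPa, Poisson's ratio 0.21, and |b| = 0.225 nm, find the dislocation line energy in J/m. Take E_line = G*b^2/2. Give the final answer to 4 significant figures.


Step 1: G = E / (2*(1+nu))
G = 215 / (2*(1+0.21)) = 88.843 GPa = 8.8843e+10 Pa
Step 2: E_line = G*b^2/2
b = 0.225 nm = 2.25e-10 m
E_line = 0.5 * 8.8843e+10 * (2.25e-10)^2 = 2.249e-09 J/m


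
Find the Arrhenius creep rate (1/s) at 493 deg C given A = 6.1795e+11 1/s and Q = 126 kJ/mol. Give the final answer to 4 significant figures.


rate = A * exp(-Q / (R*T))
T = 493 + 273.15 = 766.15 K
rate = 6.1795e+11 * exp(-126e3 / (8.314 * 766.15))
rate = 1586 1/s


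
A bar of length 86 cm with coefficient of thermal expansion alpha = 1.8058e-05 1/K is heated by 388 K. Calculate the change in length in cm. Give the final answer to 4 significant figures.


dL = L0 * alpha * dT
dL = 86 * 1.8058e-05 * 388
dL = 0.6026 cm


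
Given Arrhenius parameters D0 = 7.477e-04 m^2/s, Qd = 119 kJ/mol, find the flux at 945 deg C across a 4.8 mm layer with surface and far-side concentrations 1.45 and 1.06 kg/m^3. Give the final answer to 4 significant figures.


Step 1: D = D0 * exp(-Qd/(R*T))
T = 945 + 273.15 = 1218.15 K
D = 7.477e-04 * exp(-119e3 / (8.314 * 1218.15)) = 5.89912e-09 m^2/s
Step 2: J = D * (C1 - C2) / dx
J = 5.89912e-09 * (1.45 - 1.06) / 4.8e-03
J = 4.793e-07 kg/(m^2*s)


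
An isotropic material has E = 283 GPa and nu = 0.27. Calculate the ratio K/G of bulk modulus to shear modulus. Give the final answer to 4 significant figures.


G = E / (2*(1+nu))
G = 283 / (2*(1+0.27)) = 111.417 GPa
K = E / (3*(1-2*nu))
K = 283 / (3*(1-2*0.27)) = 205.072 GPa
K/G = 205.072 / 111.417 = 1.841


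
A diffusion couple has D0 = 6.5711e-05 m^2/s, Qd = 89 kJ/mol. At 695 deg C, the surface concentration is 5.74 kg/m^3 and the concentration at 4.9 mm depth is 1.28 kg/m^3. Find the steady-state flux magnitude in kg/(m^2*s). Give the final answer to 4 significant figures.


Step 1: D = D0 * exp(-Qd/(R*T))
T = 695 + 273.15 = 968.15 K
D = 6.5711e-05 * exp(-89e3 / (8.314 * 968.15)) = 1.03668e-09 m^2/s
Step 2: J = D * (C1 - C2) / dx
J = 1.03668e-09 * (5.74 - 1.28) / 4.9e-03
J = 9.436e-07 kg/(m^2*s)


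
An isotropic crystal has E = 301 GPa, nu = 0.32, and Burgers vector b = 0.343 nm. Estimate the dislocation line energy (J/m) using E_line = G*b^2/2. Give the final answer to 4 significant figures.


Step 1: G = E / (2*(1+nu))
G = 301 / (2*(1+0.32)) = 114.015 GPa = 1.14015e+11 Pa
Step 2: E_line = G*b^2/2
b = 0.343 nm = 3.43e-10 m
E_line = 0.5 * 1.14015e+11 * (3.43e-10)^2 = 6.707e-09 J/m


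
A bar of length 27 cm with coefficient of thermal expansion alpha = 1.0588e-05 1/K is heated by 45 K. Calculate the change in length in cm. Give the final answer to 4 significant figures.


dL = L0 * alpha * dT
dL = 27 * 1.0588e-05 * 45
dL = 0.01286 cm


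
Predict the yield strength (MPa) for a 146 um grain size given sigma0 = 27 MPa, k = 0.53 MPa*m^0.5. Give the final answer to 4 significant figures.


sigma_y = sigma0 + k / sqrt(d)
d = 146 um = 1.46e-04 m
sigma_y = 27 + 0.53 / sqrt(1.46e-04)
sigma_y = 70.86 MPa


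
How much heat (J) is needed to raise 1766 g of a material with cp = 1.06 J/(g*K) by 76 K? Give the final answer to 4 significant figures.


Q = m * cp * dT
Q = 1766 * 1.06 * 76
Q = 142300 J


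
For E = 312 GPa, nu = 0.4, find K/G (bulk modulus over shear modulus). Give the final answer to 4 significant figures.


G = E / (2*(1+nu))
G = 312 / (2*(1+0.4)) = 111.429 GPa
K = E / (3*(1-2*nu))
K = 312 / (3*(1-2*0.4)) = 520 GPa
K/G = 520 / 111.429 = 4.667


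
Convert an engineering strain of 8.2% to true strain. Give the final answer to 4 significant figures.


epsilon_true = ln(1 + epsilon_eng)
epsilon_true = ln(1 + 0.082)
epsilon_true = 0.07881


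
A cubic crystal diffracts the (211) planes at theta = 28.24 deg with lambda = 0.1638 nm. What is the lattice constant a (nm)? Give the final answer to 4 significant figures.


d = lambda / (2*sin(theta))
d = 0.1638 / (2*sin(28.24 deg))
d = 0.173089 nm
a = d * sqrt(h^2+k^2+l^2) = 0.173089 * sqrt(6)
a = 0.424 nm


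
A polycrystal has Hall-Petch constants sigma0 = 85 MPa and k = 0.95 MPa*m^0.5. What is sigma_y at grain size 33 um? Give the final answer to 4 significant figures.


sigma_y = sigma0 + k / sqrt(d)
d = 33 um = 3.3e-05 m
sigma_y = 85 + 0.95 / sqrt(3.3e-05)
sigma_y = 250.4 MPa


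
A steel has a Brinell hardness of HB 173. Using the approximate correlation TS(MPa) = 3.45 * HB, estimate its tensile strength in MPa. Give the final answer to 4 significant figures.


TS (MPa) = 3.45 * HB
TS = 3.45 * 173
TS = 596.9 MPa


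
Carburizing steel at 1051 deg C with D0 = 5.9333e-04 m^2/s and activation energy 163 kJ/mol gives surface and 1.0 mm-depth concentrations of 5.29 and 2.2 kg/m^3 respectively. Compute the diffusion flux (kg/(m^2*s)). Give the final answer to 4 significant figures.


Step 1: D = D0 * exp(-Qd/(R*T))
T = 1051 + 273.15 = 1324.15 K
D = 5.9333e-04 * exp(-163e3 / (8.314 * 1324.15)) = 2.2034e-10 m^2/s
Step 2: J = D * (C1 - C2) / dx
J = 2.2034e-10 * (5.29 - 2.2) / 1e-03
J = 6.808e-07 kg/(m^2*s)


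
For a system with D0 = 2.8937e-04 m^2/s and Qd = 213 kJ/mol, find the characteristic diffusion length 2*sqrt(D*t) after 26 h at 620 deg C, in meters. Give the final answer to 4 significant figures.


Step 1: D = D0 * exp(-Qd/(R*T))
T = 893.15 K
D = 2.8937e-04 * exp(-213e3 / (8.314 * 893.15)) = 1.00924e-16 m^2/s
Step 2: L = 2*sqrt(D*t)
t = 26 h = 93600 s
L = 2*sqrt(1.00924e-16 * 93600) = 6.147e-06 m


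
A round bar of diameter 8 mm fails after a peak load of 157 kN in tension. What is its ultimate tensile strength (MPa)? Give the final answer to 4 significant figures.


A0 = pi*(d/2)^2 = pi*(8/2)^2 = 50.2655 mm^2
UTS = F_max / A0 = 157*1000 / 50.2655
UTS = 3123 MPa


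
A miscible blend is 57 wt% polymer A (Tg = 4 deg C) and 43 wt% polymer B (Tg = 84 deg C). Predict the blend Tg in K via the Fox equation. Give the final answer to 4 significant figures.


1/Tg = w1/Tg1 + w2/Tg2 (in Kelvin)
Tg1 = 277.15 K, Tg2 = 357.15 K
1/Tg = 0.57/277.15 + 0.43/357.15
Tg = 306.7 K


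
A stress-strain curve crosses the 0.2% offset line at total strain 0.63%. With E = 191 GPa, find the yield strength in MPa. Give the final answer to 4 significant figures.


Offset strain = 0.002
Elastic strain at yield = total_strain - offset = 6.3e-03 - 0.002 = 4.3e-03
sigma_y = E * elastic_strain = 191000 * 4.3e-03
sigma_y = 821.3 MPa


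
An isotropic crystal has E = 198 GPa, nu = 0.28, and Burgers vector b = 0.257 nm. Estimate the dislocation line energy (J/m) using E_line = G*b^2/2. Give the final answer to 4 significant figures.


Step 1: G = E / (2*(1+nu))
G = 198 / (2*(1+0.28)) = 77.3438 GPa = 7.73438e+10 Pa
Step 2: E_line = G*b^2/2
b = 0.257 nm = 2.57e-10 m
E_line = 0.5 * 7.73438e+10 * (2.57e-10)^2 = 2.554e-09 J/m


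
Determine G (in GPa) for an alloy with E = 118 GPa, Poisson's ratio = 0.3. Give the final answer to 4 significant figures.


G = E / (2*(1+nu))
G = 118 / (2*(1+0.3))
G = 45.38 GPa


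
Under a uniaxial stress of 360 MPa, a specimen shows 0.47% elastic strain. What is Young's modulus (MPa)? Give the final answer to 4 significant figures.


E = sigma / epsilon
epsilon = 0.47% = 4.7e-03
E = 360 / 4.7e-03
E = 76600 MPa


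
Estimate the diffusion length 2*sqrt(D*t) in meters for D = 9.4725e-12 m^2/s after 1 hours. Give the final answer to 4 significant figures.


t = 1 hr = 3600 s
Diffusion length = 2*sqrt(D*t)
= 2*sqrt(9.4725e-12 * 3600)
= 3.693e-04 m


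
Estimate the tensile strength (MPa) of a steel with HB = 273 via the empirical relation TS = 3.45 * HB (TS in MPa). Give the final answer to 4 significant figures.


TS (MPa) = 3.45 * HB
TS = 3.45 * 273
TS = 941.9 MPa


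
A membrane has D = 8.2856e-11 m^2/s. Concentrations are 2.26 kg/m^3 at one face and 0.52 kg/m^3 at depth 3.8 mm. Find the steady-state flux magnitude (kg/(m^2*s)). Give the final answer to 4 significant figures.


J = -D * (dC/dx) = D * (C1 - C2) / dx
J = 8.2856e-11 * (2.26 - 0.52) / 3.8e-03
J = 3.794e-08 kg/(m^2*s)


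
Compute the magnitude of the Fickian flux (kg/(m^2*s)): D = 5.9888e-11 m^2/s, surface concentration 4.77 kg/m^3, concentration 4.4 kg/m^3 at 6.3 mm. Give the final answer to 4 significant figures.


J = -D * (dC/dx) = D * (C1 - C2) / dx
J = 5.9888e-11 * (4.77 - 4.4) / 6.3e-03
J = 3.517e-09 kg/(m^2*s)


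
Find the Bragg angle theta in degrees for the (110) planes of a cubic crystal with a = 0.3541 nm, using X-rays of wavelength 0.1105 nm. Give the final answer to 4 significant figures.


d = a / sqrt(h^2+k^2+l^2)
d = 0.3541 / sqrt(2) = 0.250387 nm
lambda = 2*d*sin(theta)  =>  sin(theta) = lambda / (2*d)
sin(theta) = 0.1105 / (2 * 0.250387) = 0.220659
theta = 12.75 deg


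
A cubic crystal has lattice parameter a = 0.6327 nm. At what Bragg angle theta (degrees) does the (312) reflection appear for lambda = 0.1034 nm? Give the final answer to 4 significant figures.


d = a / sqrt(h^2+k^2+l^2)
d = 0.6327 / sqrt(14) = 0.169096 nm
lambda = 2*d*sin(theta)  =>  sin(theta) = lambda / (2*d)
sin(theta) = 0.1034 / (2 * 0.169096) = 0.305743
theta = 17.8 deg


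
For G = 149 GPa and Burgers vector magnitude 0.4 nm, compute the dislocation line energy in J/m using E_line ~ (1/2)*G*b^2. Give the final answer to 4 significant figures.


E = G*b^2/2
b = 0.4 nm = 4e-10 m
G = 149 GPa = 1.49e+11 Pa
E = 0.5 * 1.49e+11 * (4e-10)^2
E = 1.192e-08 J/m


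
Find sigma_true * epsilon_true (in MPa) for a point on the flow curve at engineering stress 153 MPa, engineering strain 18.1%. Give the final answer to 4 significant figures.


sigma_true = sigma_eng * (1 + epsilon_eng)
sigma_true = 153 * (1 + 0.181) = 180.693 MPa
epsilon_true = ln(1 + epsilon_eng)
epsilon_true = ln(1 + 0.181) = 0.166362
sigma_true * epsilon_true = 180.693 * 0.166362 = 30.06 MPa


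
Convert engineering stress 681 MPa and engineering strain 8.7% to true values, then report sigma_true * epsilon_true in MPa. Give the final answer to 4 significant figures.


sigma_true = sigma_eng * (1 + epsilon_eng)
sigma_true = 681 * (1 + 0.087) = 740.247 MPa
epsilon_true = ln(1 + epsilon_eng)
epsilon_true = ln(1 + 0.087) = 0.0834216
sigma_true * epsilon_true = 740.247 * 0.0834216 = 61.75 MPa


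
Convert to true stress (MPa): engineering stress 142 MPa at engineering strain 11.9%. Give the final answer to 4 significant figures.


sigma_true = sigma_eng * (1 + epsilon_eng)
sigma_true = 142 * (1 + 0.119)
sigma_true = 158.9 MPa


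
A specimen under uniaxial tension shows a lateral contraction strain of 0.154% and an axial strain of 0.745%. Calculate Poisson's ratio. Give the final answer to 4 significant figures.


nu = -epsilon_lat / epsilon_axial
Lateral strain is contraction (negative), so using magnitudes:
nu = 0.154 / 0.745
nu = 0.2067


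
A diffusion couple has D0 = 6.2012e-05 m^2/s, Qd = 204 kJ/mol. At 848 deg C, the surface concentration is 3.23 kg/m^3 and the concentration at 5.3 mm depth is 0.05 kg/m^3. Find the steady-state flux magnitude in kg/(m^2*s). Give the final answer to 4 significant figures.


Step 1: D = D0 * exp(-Qd/(R*T))
T = 848 + 273.15 = 1121.15 K
D = 6.2012e-05 * exp(-204e3 / (8.314 * 1121.15)) = 1.93966e-14 m^2/s
Step 2: J = D * (C1 - C2) / dx
J = 1.93966e-14 * (3.23 - 0.05) / 5.3e-03
J = 1.164e-11 kg/(m^2*s)


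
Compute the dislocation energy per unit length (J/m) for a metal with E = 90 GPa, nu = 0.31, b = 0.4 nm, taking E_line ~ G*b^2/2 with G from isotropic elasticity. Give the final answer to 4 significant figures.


Step 1: G = E / (2*(1+nu))
G = 90 / (2*(1+0.31)) = 34.3511 GPa = 3.43511e+10 Pa
Step 2: E_line = G*b^2/2
b = 0.4 nm = 4e-10 m
E_line = 0.5 * 3.43511e+10 * (4e-10)^2 = 2.748e-09 J/m


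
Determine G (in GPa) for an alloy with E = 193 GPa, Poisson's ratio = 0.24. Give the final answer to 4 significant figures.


G = E / (2*(1+nu))
G = 193 / (2*(1+0.24))
G = 77.82 GPa


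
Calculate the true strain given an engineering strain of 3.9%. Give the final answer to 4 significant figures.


epsilon_true = ln(1 + epsilon_eng)
epsilon_true = ln(1 + 0.039)
epsilon_true = 0.03826


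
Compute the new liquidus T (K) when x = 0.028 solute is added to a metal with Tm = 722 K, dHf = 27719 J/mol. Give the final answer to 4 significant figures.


dT = R*Tm^2*x / dHf
dT = 8.314 * 722^2 * 0.028 / 27719
dT = 4.37789 K
T_new = 722 - 4.37789 = 717.6 K


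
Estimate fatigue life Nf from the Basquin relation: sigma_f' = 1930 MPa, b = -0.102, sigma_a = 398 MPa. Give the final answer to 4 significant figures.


sigma_a = sigma_f' * (2*Nf)^b
2*Nf = (sigma_a / sigma_f')^(1/b)
2*Nf = (398 / 1930)^(1/-0.102)
2*Nf = 5.2759e+06
Nf = 2.638e+06 cycles
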